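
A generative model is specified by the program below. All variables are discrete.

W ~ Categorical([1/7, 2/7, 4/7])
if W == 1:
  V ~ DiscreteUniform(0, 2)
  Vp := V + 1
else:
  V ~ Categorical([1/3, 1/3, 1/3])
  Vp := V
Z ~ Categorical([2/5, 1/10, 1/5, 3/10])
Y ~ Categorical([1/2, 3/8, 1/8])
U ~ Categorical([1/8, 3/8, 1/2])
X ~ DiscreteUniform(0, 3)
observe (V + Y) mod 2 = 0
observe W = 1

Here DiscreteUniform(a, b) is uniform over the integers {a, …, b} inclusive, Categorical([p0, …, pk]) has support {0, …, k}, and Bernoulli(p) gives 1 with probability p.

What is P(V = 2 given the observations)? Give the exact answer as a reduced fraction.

Enumerate traces; 240 have nonzero weight after conditioning:
  (W=1, V=0, Z=0, Y=0, U=0, X=0) weight 1/1680
  (W=1, V=0, Z=0, Y=0, U=0, X=1) weight 1/1680
  (W=1, V=0, Z=0, Y=0, U=0, X=2) weight 1/1680
  (W=1, V=0, Z=0, Y=0, U=0, X=3) weight 1/1680
  (W=1, V=0, Z=0, Y=0, U=1, X=0) weight 1/560
  (W=1, V=0, Z=0, Y=0, U=1, X=1) weight 1/560
  (W=1, V=0, Z=0, Y=0, U=1, X=2) weight 1/560
  (W=1, V=0, Z=0, Y=0, U=1, X=3) weight 1/560
  (W=1, V=1, Z=0, Y=1, U=0, X=0) weight 1/2240
  (W=1, V=2, Z=0, Y=0, U=0, X=0) weight 1/1680
  … 230 more
Group by V:
  weight(V=0) = 5/84
  weight(V=1) = 1/28
  weight(V=2) = 5/84
Total weight = 5/84 + 1/28 + 5/84 = 13/84
P(V=0 | obs) = 5/84 / 13/84 = 5/13
P(V=1 | obs) = 1/28 / 13/84 = 3/13
P(V=2 | obs) = 5/84 / 13/84 = 5/13

P(V = 2 | obs) = 5/13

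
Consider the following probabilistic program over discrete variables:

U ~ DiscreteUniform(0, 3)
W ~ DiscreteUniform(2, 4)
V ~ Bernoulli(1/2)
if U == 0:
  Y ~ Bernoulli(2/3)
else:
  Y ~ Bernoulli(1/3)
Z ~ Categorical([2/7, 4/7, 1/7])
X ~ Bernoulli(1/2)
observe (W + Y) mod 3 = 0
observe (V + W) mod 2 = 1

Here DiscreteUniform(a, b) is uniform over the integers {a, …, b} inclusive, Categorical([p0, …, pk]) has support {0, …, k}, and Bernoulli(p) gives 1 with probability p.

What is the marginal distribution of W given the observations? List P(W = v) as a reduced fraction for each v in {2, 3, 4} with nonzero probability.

Enumerate traces; 48 have nonzero weight after conditioning:
  (U=0, W=2, V=1, Y=1, Z=0, X=0) weight 1/252
  (U=0, W=2, V=1, Y=1, Z=0, X=1) weight 1/252
  (U=0, W=2, V=1, Y=1, Z=1, X=0) weight 1/126
  (U=0, W=2, V=1, Y=1, Z=1, X=1) weight 1/126
  (U=0, W=2, V=1, Y=1, Z=2, X=0) weight 1/504
  (U=0, W=2, V=1, Y=1, Z=2, X=1) weight 1/504
  (U=0, W=3, V=0, Y=0, Z=0, X=0) weight 1/504
  (U=0, W=3, V=0, Y=0, Z=0, X=1) weight 1/504
  … 40 more
Group by W:
  weight(W=2) = 5/72
  weight(W=3) = 7/72
Total weight = 5/72 + 7/72 = 1/6
P(W=2 | obs) = 5/72 / 1/6 = 5/12
P(W=3 | obs) = 7/72 / 1/6 = 7/12

P(W=2) = 5/12, P(W=3) = 7/12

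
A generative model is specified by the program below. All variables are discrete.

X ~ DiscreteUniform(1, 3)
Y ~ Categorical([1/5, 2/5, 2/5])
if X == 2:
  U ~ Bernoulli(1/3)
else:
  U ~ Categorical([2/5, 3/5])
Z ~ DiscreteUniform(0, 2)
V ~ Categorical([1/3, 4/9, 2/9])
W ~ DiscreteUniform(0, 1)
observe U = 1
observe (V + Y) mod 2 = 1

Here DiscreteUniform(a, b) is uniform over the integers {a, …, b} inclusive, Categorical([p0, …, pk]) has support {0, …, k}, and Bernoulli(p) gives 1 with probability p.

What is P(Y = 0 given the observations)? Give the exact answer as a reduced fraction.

Enumerate traces; 72 have nonzero weight after conditioning:
  (X=1, Y=0, U=1, Z=0, V=1, W=0) weight 2/675
  (X=1, Y=0, U=1, Z=0, V=1, W=1) weight 2/675
  (X=1, Y=0, U=1, Z=1, V=1, W=0) weight 2/675
  (X=1, Y=0, U=1, Z=1, V=1, W=1) weight 2/675
  (X=1, Y=0, U=1, Z=2, V=1, W=0) weight 2/675
  (X=1, Y=0, U=1, Z=2, V=1, W=1) weight 2/675
  (X=1, Y=1, U=1, Z=0, V=0, W=0) weight 1/225
  (X=1, Y=1, U=1, Z=0, V=0, W=1) weight 1/225
  (X=1, Y=2, U=1, Z=0, V=1, W=0) weight 4/675
  … 63 more
Group by Y:
  weight(Y=0) = 92/2025
  weight(Y=1) = 46/405
  weight(Y=2) = 184/2025
Total weight = 92/2025 + 46/405 + 184/2025 = 506/2025
P(Y=0 | obs) = 92/2025 / 506/2025 = 2/11
P(Y=1 | obs) = 46/405 / 506/2025 = 5/11
P(Y=2 | obs) = 184/2025 / 506/2025 = 4/11

P(Y = 0 | obs) = 2/11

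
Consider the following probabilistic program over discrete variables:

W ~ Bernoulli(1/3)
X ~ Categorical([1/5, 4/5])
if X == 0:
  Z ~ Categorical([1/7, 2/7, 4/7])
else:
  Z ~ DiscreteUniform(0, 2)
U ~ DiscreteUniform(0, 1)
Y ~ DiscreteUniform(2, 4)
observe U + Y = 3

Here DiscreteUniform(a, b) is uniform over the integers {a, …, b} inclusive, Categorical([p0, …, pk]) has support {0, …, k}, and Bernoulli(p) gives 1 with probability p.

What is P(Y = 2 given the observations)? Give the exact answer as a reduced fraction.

Enumerate traces; 24 have nonzero weight after conditioning:
  (W=0, X=0, Z=0, U=0, Y=3) weight 1/315
  (W=0, X=0, Z=0, U=1, Y=2) weight 1/315
  (W=0, X=0, Z=1, U=0, Y=3) weight 2/315
  (W=0, X=0, Z=1, U=1, Y=2) weight 2/315
  (W=0, X=0, Z=2, U=0, Y=3) weight 4/315
  (W=0, X=0, Z=2, U=1, Y=2) weight 4/315
  (W=0, X=1, Z=0, U=0, Y=3) weight 4/135
  (W=0, X=1, Z=0, U=1, Y=2) weight 4/135
  … 16 more
Group by Y:
  weight(Y=2) = 1/6
  weight(Y=3) = 1/6
Total weight = 1/6 + 1/6 = 1/3
P(Y=2 | obs) = 1/6 / 1/3 = 1/2
P(Y=3 | obs) = 1/6 / 1/3 = 1/2

P(Y = 2 | obs) = 1/2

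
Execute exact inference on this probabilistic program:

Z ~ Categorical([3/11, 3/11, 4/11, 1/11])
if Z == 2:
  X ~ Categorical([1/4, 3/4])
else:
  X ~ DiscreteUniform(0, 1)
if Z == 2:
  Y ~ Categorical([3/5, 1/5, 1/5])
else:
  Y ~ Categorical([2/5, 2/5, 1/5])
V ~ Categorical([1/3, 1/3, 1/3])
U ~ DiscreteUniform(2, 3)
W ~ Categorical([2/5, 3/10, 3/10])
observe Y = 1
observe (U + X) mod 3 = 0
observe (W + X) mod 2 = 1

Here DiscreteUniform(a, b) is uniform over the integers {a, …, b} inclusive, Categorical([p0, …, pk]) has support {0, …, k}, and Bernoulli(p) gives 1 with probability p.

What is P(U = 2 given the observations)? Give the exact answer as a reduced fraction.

Enumerate traces; 36 have nonzero weight after conditioning:
  (Z=0, X=0, Y=1, V=0, U=3, W=1) weight 3/1100
  (Z=0, X=0, Y=1, V=1, U=3, W=1) weight 3/1100
  (Z=0, X=0, Y=1, V=2, U=3, W=1) weight 3/1100
  (Z=0, X=1, Y=1, V=0, U=2, W=0) weight 1/275
  (Z=0, X=1, Y=1, V=0, U=2, W=2) weight 3/1100
  (Z=0, X=1, Y=1, V=1, U=2, W=0) weight 1/275
  (Z=0, X=1, Y=1, V=1, U=2, W=2) weight 3/1100
  (Z=0, X=1, Y=1, V=2, U=2, W=0) weight 1/275
  … 28 more
Group by U:
  weight(U=2) = 7/110
  weight(U=3) = 6/275
Total weight = 7/110 + 6/275 = 47/550
P(U=2 | obs) = 7/110 / 47/550 = 35/47
P(U=3 | obs) = 6/275 / 47/550 = 12/47

P(U = 2 | obs) = 35/47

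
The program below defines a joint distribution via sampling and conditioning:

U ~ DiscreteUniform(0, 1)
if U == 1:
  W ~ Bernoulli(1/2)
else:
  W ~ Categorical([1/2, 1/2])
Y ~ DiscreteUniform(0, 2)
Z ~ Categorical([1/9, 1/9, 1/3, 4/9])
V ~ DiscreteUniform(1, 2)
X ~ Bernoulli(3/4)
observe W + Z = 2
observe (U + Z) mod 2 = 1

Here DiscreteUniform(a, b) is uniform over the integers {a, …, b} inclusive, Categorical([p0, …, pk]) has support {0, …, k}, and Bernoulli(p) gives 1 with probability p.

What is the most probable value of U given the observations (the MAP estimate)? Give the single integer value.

argmax_v P(U = v | obs) = 1

Enumerate traces; 24 have nonzero weight after conditioning:
  (U=0, W=1, Y=0, Z=1, V=1, X=0) weight 1/864
  (U=0, W=1, Y=0, Z=1, V=1, X=1) weight 1/288
  (U=0, W=1, Y=0, Z=1, V=2, X=0) weight 1/864
  (U=0, W=1, Y=0, Z=1, V=2, X=1) weight 1/288
  (U=0, W=1, Y=1, Z=1, V=1, X=0) weight 1/864
  (U=0, W=1, Y=1, Z=1, V=1, X=1) weight 1/288
  (U=0, W=1, Y=1, Z=1, V=2, X=0) weight 1/864
  (U=0, W=1, Y=1, Z=1, V=2, X=1) weight 1/288
  (U=1, W=0, Y=0, Z=2, V=1, X=0) weight 1/288
  … 15 more
Group by U:
  weight(U=0) = 1/36
  weight(U=1) = 1/12
Total weight = 1/36 + 1/12 = 1/9
P(U=0 | obs) = 1/36 / 1/9 = 1/4
P(U=1 | obs) = 1/12 / 1/9 = 3/4
argmax = 1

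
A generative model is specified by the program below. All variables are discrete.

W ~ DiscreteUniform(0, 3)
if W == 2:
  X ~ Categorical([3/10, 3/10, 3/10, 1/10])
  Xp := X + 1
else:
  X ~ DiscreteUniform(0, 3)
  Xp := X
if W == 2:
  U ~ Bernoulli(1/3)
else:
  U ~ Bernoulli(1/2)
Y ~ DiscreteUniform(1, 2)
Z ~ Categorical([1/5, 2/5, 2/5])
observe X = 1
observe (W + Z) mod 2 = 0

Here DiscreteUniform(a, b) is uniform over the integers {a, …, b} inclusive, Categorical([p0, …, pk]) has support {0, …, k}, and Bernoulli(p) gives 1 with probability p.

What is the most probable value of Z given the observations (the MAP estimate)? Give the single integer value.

Enumerate traces; 24 have nonzero weight after conditioning:
  (W=0, X=1, U=0, Y=1, Z=0) weight 1/320
  (W=0, X=1, U=0, Y=1, Z=2) weight 1/160
  (W=0, X=1, U=0, Y=2, Z=0) weight 1/320
  (W=0, X=1, U=0, Y=2, Z=2) weight 1/160
  (W=0, X=1, U=1, Y=1, Z=0) weight 1/320
  (W=0, X=1, U=1, Y=1, Z=2) weight 1/160
  (W=0, X=1, U=1, Y=2, Z=0) weight 1/320
  (W=0, X=1, U=1, Y=2, Z=2) weight 1/160
  (W=1, X=1, U=0, Y=1, Z=1) weight 1/160
  … 15 more
Group by Z:
  weight(Z=0) = 11/400
  weight(Z=1) = 1/20
  weight(Z=2) = 11/200
Total weight = 11/400 + 1/20 + 11/200 = 53/400
P(Z=0 | obs) = 11/400 / 53/400 = 11/53
P(Z=1 | obs) = 1/20 / 53/400 = 20/53
P(Z=2 | obs) = 11/200 / 53/400 = 22/53
argmax = 2

argmax_v P(Z = v | obs) = 2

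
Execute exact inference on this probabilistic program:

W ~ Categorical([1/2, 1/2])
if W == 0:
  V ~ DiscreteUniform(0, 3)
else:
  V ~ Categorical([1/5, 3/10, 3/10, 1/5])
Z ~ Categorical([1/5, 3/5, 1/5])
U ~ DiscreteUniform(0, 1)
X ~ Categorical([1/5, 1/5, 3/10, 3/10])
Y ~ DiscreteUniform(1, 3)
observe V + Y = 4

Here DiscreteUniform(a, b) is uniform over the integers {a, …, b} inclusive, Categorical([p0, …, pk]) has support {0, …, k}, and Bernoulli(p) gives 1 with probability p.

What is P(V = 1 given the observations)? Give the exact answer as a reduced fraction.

P(V = 1 | obs) = 11/31

Enumerate traces; 144 have nonzero weight after conditioning:
  (W=0, V=1, Z=0, U=0, X=0, Y=3) weight 1/1200
  (W=0, V=1, Z=0, U=0, X=1, Y=3) weight 1/1200
  (W=0, V=1, Z=0, U=0, X=2, Y=3) weight 1/800
  (W=0, V=1, Z=0, U=0, X=3, Y=3) weight 1/800
  (W=0, V=1, Z=0, U=1, X=0, Y=3) weight 1/1200
  (W=0, V=1, Z=0, U=1, X=1, Y=3) weight 1/1200
  (W=0, V=1, Z=0, U=1, X=2, Y=3) weight 1/800
  (W=0, V=1, Z=0, U=1, X=3, Y=3) weight 1/800
  (W=0, V=2, Z=0, U=0, X=0, Y=2) weight 1/1200
  (W=0, V=3, Z=0, U=0, X=0, Y=1) weight 1/1200
  … 134 more
Group by V:
  weight(V=1) = 11/120
  weight(V=2) = 11/120
  weight(V=3) = 3/40
Total weight = 11/120 + 11/120 + 3/40 = 31/120
P(V=1 | obs) = 11/120 / 31/120 = 11/31
P(V=2 | obs) = 11/120 / 31/120 = 11/31
P(V=3 | obs) = 3/40 / 31/120 = 9/31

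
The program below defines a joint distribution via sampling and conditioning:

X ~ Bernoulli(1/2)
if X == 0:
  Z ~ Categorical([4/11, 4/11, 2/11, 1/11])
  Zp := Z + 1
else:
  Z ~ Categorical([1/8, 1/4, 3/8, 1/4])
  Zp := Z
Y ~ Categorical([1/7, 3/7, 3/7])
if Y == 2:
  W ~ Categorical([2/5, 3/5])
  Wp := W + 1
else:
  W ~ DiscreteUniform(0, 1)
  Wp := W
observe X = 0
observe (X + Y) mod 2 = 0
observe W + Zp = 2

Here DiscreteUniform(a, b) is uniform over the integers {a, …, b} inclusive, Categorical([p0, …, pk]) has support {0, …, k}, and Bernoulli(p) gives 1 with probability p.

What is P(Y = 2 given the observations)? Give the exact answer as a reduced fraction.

P(Y = 2 | obs) = 3/4

Enumerate traces; 4 have nonzero weight after conditioning:
  (X=0, Z=0, Y=0, W=1) weight 1/77
  (X=0, Z=0, Y=2, W=1) weight 18/385
  (X=0, Z=1, Y=0, W=0) weight 1/77
  (X=0, Z=1, Y=2, W=0) weight 12/385
Group by Y:
  weight(Y=0) = 2/77
  weight(Y=2) = 6/77
Total weight = 2/77 + 6/77 = 8/77
P(Y=0 | obs) = 2/77 / 8/77 = 1/4
P(Y=2 | obs) = 6/77 / 8/77 = 3/4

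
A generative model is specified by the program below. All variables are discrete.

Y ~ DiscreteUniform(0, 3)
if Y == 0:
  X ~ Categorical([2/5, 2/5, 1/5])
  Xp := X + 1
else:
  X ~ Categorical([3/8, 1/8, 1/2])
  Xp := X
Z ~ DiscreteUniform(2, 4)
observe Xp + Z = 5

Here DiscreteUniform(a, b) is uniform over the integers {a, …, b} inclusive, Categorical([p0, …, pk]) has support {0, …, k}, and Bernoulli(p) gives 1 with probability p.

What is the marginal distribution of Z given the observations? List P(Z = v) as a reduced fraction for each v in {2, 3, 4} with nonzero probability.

Enumerate traces; 9 have nonzero weight after conditioning:
  (Y=0, X=0, Z=4) weight 1/30
  (Y=0, X=1, Z=3) weight 1/30
  (Y=0, X=2, Z=2) weight 1/60
  (Y=1, X=1, Z=4) weight 1/96
  (Y=1, X=2, Z=3) weight 1/24
  (Y=2, X=1, Z=4) weight 1/96
  (Y=2, X=2, Z=3) weight 1/24
  (Y=3, X=1, Z=4) weight 1/96
  … 1 more
Group by Z:
  weight(Z=2) = 1/60
  weight(Z=3) = 19/120
  weight(Z=4) = 31/480
Total weight = 1/60 + 19/120 + 31/480 = 23/96
P(Z=2 | obs) = 1/60 / 23/96 = 8/115
P(Z=3 | obs) = 19/120 / 23/96 = 76/115
P(Z=4 | obs) = 31/480 / 23/96 = 31/115

P(Z=2) = 8/115, P(Z=3) = 76/115, P(Z=4) = 31/115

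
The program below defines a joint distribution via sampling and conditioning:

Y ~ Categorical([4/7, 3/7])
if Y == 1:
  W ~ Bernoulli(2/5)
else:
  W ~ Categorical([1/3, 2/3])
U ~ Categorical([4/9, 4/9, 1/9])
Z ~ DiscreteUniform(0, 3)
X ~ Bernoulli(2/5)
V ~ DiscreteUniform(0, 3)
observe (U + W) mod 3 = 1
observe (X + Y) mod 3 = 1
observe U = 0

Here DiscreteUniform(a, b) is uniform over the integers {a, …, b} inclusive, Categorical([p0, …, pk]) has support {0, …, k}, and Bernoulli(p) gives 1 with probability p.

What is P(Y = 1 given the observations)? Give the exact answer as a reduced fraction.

P(Y = 1 | obs) = 27/67

Enumerate traces; 32 have nonzero weight after conditioning:
  (Y=0, W=1, U=0, Z=0, X=1, V=0) weight 4/945
  (Y=0, W=1, U=0, Z=0, X=1, V=1) weight 4/945
  (Y=0, W=1, U=0, Z=0, X=1, V=2) weight 4/945
  (Y=0, W=1, U=0, Z=0, X=1, V=3) weight 4/945
  (Y=0, W=1, U=0, Z=1, X=1, V=0) weight 4/945
  (Y=0, W=1, U=0, Z=1, X=1, V=1) weight 4/945
  (Y=0, W=1, U=0, Z=1, X=1, V=2) weight 4/945
  (Y=0, W=1, U=0, Z=1, X=1, V=3) weight 4/945
  (Y=1, W=1, U=0, Z=0, X=0, V=0) weight 1/350
  … 23 more
Group by Y:
  weight(Y=0) = 64/945
  weight(Y=1) = 8/175
Total weight = 64/945 + 8/175 = 536/4725
P(Y=0 | obs) = 64/945 / 536/4725 = 40/67
P(Y=1 | obs) = 8/175 / 536/4725 = 27/67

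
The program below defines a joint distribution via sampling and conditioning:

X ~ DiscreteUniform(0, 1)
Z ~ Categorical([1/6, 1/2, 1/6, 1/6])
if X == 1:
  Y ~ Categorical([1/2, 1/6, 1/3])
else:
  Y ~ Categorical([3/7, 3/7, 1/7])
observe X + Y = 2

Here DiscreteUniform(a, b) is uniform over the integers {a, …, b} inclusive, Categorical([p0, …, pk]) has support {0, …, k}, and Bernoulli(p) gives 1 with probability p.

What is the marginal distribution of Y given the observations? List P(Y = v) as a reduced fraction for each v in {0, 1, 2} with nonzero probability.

Enumerate traces; 8 have nonzero weight after conditioning:
  (X=0, Z=0, Y=2) weight 1/84
  (X=0, Z=1, Y=2) weight 1/28
  (X=0, Z=2, Y=2) weight 1/84
  (X=0, Z=3, Y=2) weight 1/84
  (X=1, Z=0, Y=1) weight 1/72
  (X=1, Z=1, Y=1) weight 1/24
  (X=1, Z=2, Y=1) weight 1/72
  (X=1, Z=3, Y=1) weight 1/72
Group by Y:
  weight(Y=1) = 1/12
  weight(Y=2) = 1/14
Total weight = 1/12 + 1/14 = 13/84
P(Y=1 | obs) = 1/12 / 13/84 = 7/13
P(Y=2 | obs) = 1/14 / 13/84 = 6/13

P(Y=1) = 7/13, P(Y=2) = 6/13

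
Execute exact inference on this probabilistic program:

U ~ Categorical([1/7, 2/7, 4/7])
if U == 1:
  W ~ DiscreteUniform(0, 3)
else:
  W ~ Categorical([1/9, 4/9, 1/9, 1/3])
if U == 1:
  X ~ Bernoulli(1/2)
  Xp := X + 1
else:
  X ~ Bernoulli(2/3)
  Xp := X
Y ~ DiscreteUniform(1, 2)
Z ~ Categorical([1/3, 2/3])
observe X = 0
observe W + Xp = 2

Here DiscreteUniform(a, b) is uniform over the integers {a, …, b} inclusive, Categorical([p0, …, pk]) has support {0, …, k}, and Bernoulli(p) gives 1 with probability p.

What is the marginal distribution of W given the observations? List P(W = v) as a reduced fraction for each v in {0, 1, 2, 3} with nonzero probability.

Enumerate traces; 12 have nonzero weight after conditioning:
  (U=0, W=2, X=0, Y=1, Z=0) weight 1/1134
  (U=0, W=2, X=0, Y=1, Z=1) weight 1/567
  (U=0, W=2, X=0, Y=2, Z=0) weight 1/1134
  (U=0, W=2, X=0, Y=2, Z=1) weight 1/567
  (U=1, W=1, X=0, Y=1, Z=0) weight 1/168
  (U=1, W=1, X=0, Y=1, Z=1) weight 1/84
  (U=1, W=1, X=0, Y=2, Z=0) weight 1/168
  (U=1, W=1, X=0, Y=2, Z=1) weight 1/84
  … 4 more
Group by W:
  weight(W=1) = 1/28
  weight(W=2) = 5/189
Total weight = 1/28 + 5/189 = 47/756
P(W=1 | obs) = 1/28 / 47/756 = 27/47
P(W=2 | obs) = 5/189 / 47/756 = 20/47

P(W=1) = 27/47, P(W=2) = 20/47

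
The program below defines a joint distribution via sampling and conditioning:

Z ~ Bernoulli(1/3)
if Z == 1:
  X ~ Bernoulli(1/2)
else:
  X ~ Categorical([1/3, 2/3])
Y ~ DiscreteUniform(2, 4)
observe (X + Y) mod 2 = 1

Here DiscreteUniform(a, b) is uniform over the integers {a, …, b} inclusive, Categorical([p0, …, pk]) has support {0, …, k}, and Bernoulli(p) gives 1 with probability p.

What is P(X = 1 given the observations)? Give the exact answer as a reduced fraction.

Enumerate traces; 6 have nonzero weight after conditioning:
  (Z=0, X=0, Y=3) weight 2/27
  (Z=0, X=1, Y=2) weight 4/27
  (Z=0, X=1, Y=4) weight 4/27
  (Z=1, X=0, Y=3) weight 1/18
  (Z=1, X=1, Y=2) weight 1/18
  (Z=1, X=1, Y=4) weight 1/18
Group by X:
  weight(X=0) = 7/54
  weight(X=1) = 11/27
Total weight = 7/54 + 11/27 = 29/54
P(X=0 | obs) = 7/54 / 29/54 = 7/29
P(X=1 | obs) = 11/27 / 29/54 = 22/29

P(X = 1 | obs) = 22/29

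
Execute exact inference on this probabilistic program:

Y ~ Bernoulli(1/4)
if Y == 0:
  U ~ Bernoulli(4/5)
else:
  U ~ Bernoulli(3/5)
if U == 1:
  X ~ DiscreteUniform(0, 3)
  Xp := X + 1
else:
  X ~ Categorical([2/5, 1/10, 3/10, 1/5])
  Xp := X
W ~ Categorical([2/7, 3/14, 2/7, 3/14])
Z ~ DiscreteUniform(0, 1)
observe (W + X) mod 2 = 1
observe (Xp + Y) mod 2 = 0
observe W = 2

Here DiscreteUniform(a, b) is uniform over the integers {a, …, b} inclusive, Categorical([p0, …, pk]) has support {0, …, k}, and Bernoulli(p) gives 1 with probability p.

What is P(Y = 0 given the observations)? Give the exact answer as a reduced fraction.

P(Y = 0 | obs) = 10/11

Enumerate traces; 8 have nonzero weight after conditioning:
  (Y=0, U=1, X=1, W=2, Z=0) weight 3/140
  (Y=0, U=1, X=1, W=2, Z=1) weight 3/140
  (Y=0, U=1, X=3, W=2, Z=0) weight 3/140
  (Y=0, U=1, X=3, W=2, Z=1) weight 3/140
  (Y=1, U=0, X=1, W=2, Z=0) weight 1/700
  (Y=1, U=0, X=1, W=2, Z=1) weight 1/700
  (Y=1, U=0, X=3, W=2, Z=0) weight 1/350
  (Y=1, U=0, X=3, W=2, Z=1) weight 1/350
Group by Y:
  weight(Y=0) = 3/35
  weight(Y=1) = 3/350
Total weight = 3/35 + 3/350 = 33/350
P(Y=0 | obs) = 3/35 / 33/350 = 10/11
P(Y=1 | obs) = 3/350 / 33/350 = 1/11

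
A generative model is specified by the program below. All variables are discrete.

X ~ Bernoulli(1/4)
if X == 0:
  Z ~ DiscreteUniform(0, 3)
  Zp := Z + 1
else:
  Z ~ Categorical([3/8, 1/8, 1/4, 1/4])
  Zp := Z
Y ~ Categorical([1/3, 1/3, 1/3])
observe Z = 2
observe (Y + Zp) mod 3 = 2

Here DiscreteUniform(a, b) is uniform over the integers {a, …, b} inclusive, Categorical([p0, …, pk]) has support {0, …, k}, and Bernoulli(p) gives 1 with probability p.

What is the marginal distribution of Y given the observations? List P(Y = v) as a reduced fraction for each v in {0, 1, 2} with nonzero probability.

Enumerate traces; 2 have nonzero weight after conditioning:
  (X=0, Z=2, Y=2) weight 1/16
  (X=1, Z=2, Y=0) weight 1/48
Group by Y:
  weight(Y=0) = 1/48
  weight(Y=2) = 1/16
Total weight = 1/48 + 1/16 = 1/12
P(Y=0 | obs) = 1/48 / 1/12 = 1/4
P(Y=2 | obs) = 1/16 / 1/12 = 3/4

P(Y=0) = 1/4, P(Y=2) = 3/4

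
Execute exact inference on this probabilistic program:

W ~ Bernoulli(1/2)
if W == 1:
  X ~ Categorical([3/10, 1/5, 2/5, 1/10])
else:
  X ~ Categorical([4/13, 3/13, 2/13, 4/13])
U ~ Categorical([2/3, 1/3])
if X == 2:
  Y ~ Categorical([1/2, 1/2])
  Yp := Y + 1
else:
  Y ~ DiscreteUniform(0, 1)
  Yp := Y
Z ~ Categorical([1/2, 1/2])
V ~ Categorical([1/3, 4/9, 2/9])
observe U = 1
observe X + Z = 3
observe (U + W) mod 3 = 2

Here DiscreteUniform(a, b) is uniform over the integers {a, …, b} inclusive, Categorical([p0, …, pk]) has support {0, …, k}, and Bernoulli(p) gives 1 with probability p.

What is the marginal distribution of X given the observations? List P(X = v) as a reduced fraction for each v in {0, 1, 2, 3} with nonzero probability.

Enumerate traces; 12 have nonzero weight after conditioning:
  (W=1, X=2, U=1, Y=0, Z=1, V=0) weight 1/180
  (W=1, X=2, U=1, Y=0, Z=1, V=1) weight 1/135
  (W=1, X=2, U=1, Y=0, Z=1, V=2) weight 1/270
  (W=1, X=2, U=1, Y=1, Z=1, V=0) weight 1/180
  (W=1, X=2, U=1, Y=1, Z=1, V=1) weight 1/135
  (W=1, X=2, U=1, Y=1, Z=1, V=2) weight 1/270
  (W=1, X=3, U=1, Y=0, Z=0, V=0) weight 1/720
  (W=1, X=3, U=1, Y=0, Z=0, V=1) weight 1/540
  … 4 more
Group by X:
  weight(X=2) = 1/30
  weight(X=3) = 1/120
Total weight = 1/30 + 1/120 = 1/24
P(X=2 | obs) = 1/30 / 1/24 = 4/5
P(X=3 | obs) = 1/120 / 1/24 = 1/5

P(X=2) = 4/5, P(X=3) = 1/5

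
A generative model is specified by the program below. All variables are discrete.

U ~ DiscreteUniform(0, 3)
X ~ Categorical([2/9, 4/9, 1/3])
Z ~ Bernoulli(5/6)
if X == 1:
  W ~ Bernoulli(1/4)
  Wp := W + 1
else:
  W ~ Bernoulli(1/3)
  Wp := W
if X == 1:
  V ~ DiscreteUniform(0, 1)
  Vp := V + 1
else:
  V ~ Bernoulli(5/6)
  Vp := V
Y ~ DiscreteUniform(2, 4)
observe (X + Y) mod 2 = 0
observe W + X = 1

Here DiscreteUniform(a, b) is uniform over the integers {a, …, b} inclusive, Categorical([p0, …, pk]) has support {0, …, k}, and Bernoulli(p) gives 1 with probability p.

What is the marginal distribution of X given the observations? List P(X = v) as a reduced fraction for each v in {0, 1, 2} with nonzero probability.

P(X=0) = 4/13, P(X=1) = 9/13

Enumerate traces; 48 have nonzero weight after conditioning:
  (U=0, X=0, Z=0, W=1, V=0, Y=2) weight 1/5832
  (U=0, X=0, Z=0, W=1, V=0, Y=4) weight 1/5832
  (U=0, X=0, Z=0, W=1, V=1, Y=2) weight 5/5832
  (U=0, X=0, Z=0, W=1, V=1, Y=4) weight 5/5832
  (U=0, X=0, Z=1, W=1, V=0, Y=2) weight 5/5832
  (U=0, X=0, Z=1, W=1, V=0, Y=4) weight 5/5832
  (U=0, X=0, Z=1, W=1, V=1, Y=2) weight 25/5832
  (U=0, X=0, Z=1, W=1, V=1, Y=4) weight 25/5832
  (U=0, X=1, Z=0, W=0, V=0, Y=3) weight 1/432
  … 39 more
Group by X:
  weight(X=0) = 4/81
  weight(X=1) = 1/9
Total weight = 4/81 + 1/9 = 13/81
P(X=0 | obs) = 4/81 / 13/81 = 4/13
P(X=1 | obs) = 1/9 / 13/81 = 9/13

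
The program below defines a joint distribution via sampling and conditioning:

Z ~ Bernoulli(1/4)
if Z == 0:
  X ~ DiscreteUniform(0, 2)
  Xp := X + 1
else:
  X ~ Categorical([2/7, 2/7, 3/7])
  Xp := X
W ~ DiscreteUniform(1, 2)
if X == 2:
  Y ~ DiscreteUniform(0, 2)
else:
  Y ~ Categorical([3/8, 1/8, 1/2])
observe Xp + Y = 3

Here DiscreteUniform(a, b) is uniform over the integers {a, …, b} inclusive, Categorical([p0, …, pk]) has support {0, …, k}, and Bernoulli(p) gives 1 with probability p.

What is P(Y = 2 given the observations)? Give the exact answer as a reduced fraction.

P(Y = 2 | obs) = 108/209

Enumerate traces; 10 have nonzero weight after conditioning:
  (Z=0, X=0, W=1, Y=2) weight 1/16
  (Z=0, X=0, W=2, Y=2) weight 1/16
  (Z=0, X=1, W=1, Y=1) weight 1/64
  (Z=0, X=1, W=2, Y=1) weight 1/64
  (Z=0, X=2, W=1, Y=0) weight 1/24
  (Z=0, X=2, W=2, Y=0) weight 1/24
  (Z=1, X=1, W=1, Y=2) weight 1/56
  (Z=1, X=1, W=2, Y=2) weight 1/56
  … 2 more
Group by Y:
  weight(Y=0) = 1/12
  weight(Y=1) = 15/224
  weight(Y=2) = 9/56
Total weight = 1/12 + 15/224 + 9/56 = 209/672
P(Y=0 | obs) = 1/12 / 209/672 = 56/209
P(Y=1 | obs) = 15/224 / 209/672 = 45/209
P(Y=2 | obs) = 9/56 / 209/672 = 108/209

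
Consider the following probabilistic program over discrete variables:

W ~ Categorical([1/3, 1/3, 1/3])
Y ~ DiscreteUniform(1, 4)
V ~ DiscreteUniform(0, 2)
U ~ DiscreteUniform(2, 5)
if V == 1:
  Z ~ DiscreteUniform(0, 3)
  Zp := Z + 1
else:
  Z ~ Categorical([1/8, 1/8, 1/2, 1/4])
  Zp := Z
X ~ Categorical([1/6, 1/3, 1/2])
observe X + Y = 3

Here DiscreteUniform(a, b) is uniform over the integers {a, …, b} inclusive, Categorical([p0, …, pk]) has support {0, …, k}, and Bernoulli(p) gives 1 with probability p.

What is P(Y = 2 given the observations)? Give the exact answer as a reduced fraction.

Enumerate traces; 432 have nonzero weight after conditioning:
  (W=0, Y=1, V=0, U=2, Z=0, X=2) weight 1/2304
  (W=0, Y=1, V=0, U=2, Z=1, X=2) weight 1/2304
  (W=0, Y=1, V=0, U=2, Z=2, X=2) weight 1/576
  (W=0, Y=1, V=0, U=2, Z=3, X=2) weight 1/1152
  (W=0, Y=1, V=0, U=3, Z=0, X=2) weight 1/2304
  (W=0, Y=1, V=0, U=3, Z=1, X=2) weight 1/2304
  (W=0, Y=1, V=0, U=3, Z=2, X=2) weight 1/576
  (W=0, Y=1, V=0, U=3, Z=3, X=2) weight 1/1152
  (W=0, Y=2, V=0, U=2, Z=0, X=1) weight 1/3456
  (W=0, Y=3, V=0, U=2, Z=0, X=0) weight 1/6912
  … 422 more
Group by Y:
  weight(Y=1) = 1/8
  weight(Y=2) = 1/12
  weight(Y=3) = 1/24
Total weight = 1/8 + 1/12 + 1/24 = 1/4
P(Y=1 | obs) = 1/8 / 1/4 = 1/2
P(Y=2 | obs) = 1/12 / 1/4 = 1/3
P(Y=3 | obs) = 1/24 / 1/4 = 1/6

P(Y = 2 | obs) = 1/3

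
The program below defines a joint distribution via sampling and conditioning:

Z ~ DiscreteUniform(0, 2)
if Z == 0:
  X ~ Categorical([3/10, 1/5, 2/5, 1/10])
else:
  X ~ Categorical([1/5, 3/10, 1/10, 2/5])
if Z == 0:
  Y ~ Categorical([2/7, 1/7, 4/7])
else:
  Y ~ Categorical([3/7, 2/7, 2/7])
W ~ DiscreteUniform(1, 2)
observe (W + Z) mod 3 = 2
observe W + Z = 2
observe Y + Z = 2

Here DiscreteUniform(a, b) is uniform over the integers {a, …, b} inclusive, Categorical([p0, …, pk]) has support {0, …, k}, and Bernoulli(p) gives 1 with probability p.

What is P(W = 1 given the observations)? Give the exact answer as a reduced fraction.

Enumerate traces; 8 have nonzero weight after conditioning:
  (Z=0, X=0, Y=2, W=2) weight 1/35
  (Z=0, X=1, Y=2, W=2) weight 2/105
  (Z=0, X=2, Y=2, W=2) weight 4/105
  (Z=0, X=3, Y=2, W=2) weight 1/105
  (Z=1, X=0, Y=1, W=1) weight 1/105
  (Z=1, X=1, Y=1, W=1) weight 1/70
  (Z=1, X=2, Y=1, W=1) weight 1/210
  (Z=1, X=3, Y=1, W=1) weight 2/105
Group by W:
  weight(W=1) = 1/21
  weight(W=2) = 2/21
Total weight = 1/21 + 2/21 = 1/7
P(W=1 | obs) = 1/21 / 1/7 = 1/3
P(W=2 | obs) = 2/21 / 1/7 = 2/3

P(W = 1 | obs) = 1/3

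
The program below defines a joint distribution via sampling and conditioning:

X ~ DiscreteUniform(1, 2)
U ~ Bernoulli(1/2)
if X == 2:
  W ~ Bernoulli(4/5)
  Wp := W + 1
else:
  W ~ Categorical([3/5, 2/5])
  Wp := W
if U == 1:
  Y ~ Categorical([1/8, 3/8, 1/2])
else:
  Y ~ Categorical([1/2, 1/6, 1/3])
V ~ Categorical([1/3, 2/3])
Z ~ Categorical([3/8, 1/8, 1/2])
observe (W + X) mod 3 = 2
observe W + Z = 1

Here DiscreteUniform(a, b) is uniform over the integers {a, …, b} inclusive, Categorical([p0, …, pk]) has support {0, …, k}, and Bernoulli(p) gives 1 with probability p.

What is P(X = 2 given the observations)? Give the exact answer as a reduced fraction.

Enumerate traces; 24 have nonzero weight after conditioning:
  (X=1, U=0, W=1, Y=0, V=0, Z=0) weight 1/160
  (X=1, U=0, W=1, Y=0, V=1, Z=0) weight 1/80
  (X=1, U=0, W=1, Y=1, V=0, Z=0) weight 1/480
  (X=1, U=0, W=1, Y=1, V=1, Z=0) weight 1/240
  (X=1, U=0, W=1, Y=2, V=0, Z=0) weight 1/240
  (X=1, U=0, W=1, Y=2, V=1, Z=0) weight 1/120
  (X=1, U=1, W=1, Y=0, V=0, Z=0) weight 1/640
  (X=1, U=1, W=1, Y=0, V=1, Z=0) weight 1/320
  (X=2, U=0, W=0, Y=0, V=0, Z=1) weight 1/960
  … 15 more
Group by X:
  weight(X=1) = 3/40
  weight(X=2) = 1/80
Total weight = 3/40 + 1/80 = 7/80
P(X=1 | obs) = 3/40 / 7/80 = 6/7
P(X=2 | obs) = 1/80 / 7/80 = 1/7

P(X = 2 | obs) = 1/7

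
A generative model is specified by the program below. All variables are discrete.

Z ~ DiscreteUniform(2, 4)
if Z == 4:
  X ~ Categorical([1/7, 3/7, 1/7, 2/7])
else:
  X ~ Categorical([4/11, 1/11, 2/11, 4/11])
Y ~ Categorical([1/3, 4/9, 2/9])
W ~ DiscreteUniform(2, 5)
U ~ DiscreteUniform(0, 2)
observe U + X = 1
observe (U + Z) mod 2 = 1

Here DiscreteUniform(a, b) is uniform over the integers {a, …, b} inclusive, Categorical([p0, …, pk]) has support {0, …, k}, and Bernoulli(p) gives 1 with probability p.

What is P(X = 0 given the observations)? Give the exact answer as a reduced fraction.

P(X = 0 | obs) = 39/46

Enumerate traces; 36 have nonzero weight after conditioning:
  (Z=2, X=0, Y=0, W=2, U=1) weight 1/297
  (Z=2, X=0, Y=0, W=3, U=1) weight 1/297
  (Z=2, X=0, Y=0, W=4, U=1) weight 1/297
  (Z=2, X=0, Y=0, W=5, U=1) weight 1/297
  (Z=2, X=0, Y=1, W=2, U=1) weight 4/891
  (Z=2, X=0, Y=1, W=3, U=1) weight 4/891
  (Z=2, X=0, Y=1, W=4, U=1) weight 4/891
  (Z=2, X=0, Y=1, W=5, U=1) weight 4/891
  (Z=3, X=1, Y=0, W=2, U=0) weight 1/1188
  … 27 more
Group by X:
  weight(X=0) = 13/231
  weight(X=1) = 1/99
Total weight = 13/231 + 1/99 = 46/693
P(X=0 | obs) = 13/231 / 46/693 = 39/46
P(X=1 | obs) = 1/99 / 46/693 = 7/46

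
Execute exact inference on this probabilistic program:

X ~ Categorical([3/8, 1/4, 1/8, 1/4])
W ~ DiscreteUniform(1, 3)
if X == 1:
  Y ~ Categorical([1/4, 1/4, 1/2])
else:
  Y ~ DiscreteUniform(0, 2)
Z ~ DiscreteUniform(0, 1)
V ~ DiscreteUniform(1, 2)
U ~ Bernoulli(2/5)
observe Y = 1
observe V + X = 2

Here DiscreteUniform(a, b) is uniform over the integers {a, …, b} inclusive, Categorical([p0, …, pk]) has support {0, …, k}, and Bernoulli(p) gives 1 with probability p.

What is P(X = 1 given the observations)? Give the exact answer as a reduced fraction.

P(X = 1 | obs) = 1/3

Enumerate traces; 24 have nonzero weight after conditioning:
  (X=0, W=1, Y=1, Z=0, V=2, U=0) weight 1/160
  (X=0, W=1, Y=1, Z=0, V=2, U=1) weight 1/240
  (X=0, W=1, Y=1, Z=1, V=2, U=0) weight 1/160
  (X=0, W=1, Y=1, Z=1, V=2, U=1) weight 1/240
  (X=0, W=2, Y=1, Z=0, V=2, U=0) weight 1/160
  (X=0, W=2, Y=1, Z=0, V=2, U=1) weight 1/240
  (X=0, W=2, Y=1, Z=1, V=2, U=0) weight 1/160
  (X=0, W=2, Y=1, Z=1, V=2, U=1) weight 1/240
  (X=1, W=1, Y=1, Z=0, V=1, U=0) weight 1/320
  … 15 more
Group by X:
  weight(X=0) = 1/16
  weight(X=1) = 1/32
Total weight = 1/16 + 1/32 = 3/32
P(X=0 | obs) = 1/16 / 3/32 = 2/3
P(X=1 | obs) = 1/32 / 3/32 = 1/3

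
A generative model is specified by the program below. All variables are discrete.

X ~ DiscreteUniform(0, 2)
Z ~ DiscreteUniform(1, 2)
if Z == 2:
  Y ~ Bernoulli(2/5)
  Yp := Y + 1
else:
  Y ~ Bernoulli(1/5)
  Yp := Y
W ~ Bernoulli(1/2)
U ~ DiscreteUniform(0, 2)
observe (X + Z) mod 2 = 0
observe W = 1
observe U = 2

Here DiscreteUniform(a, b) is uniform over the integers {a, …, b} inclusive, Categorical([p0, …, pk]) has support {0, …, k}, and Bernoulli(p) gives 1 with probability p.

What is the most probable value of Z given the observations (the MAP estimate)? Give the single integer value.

argmax_v P(Z = v | obs) = 2

Enumerate traces; 6 have nonzero weight after conditioning:
  (X=0, Z=2, Y=0, W=1, U=2) weight 1/60
  (X=0, Z=2, Y=1, W=1, U=2) weight 1/90
  (X=1, Z=1, Y=0, W=1, U=2) weight 1/45
  (X=1, Z=1, Y=1, W=1, U=2) weight 1/180
  (X=2, Z=2, Y=0, W=1, U=2) weight 1/60
  (X=2, Z=2, Y=1, W=1, U=2) weight 1/90
Group by Z:
  weight(Z=1) = 1/36
  weight(Z=2) = 1/18
Total weight = 1/36 + 1/18 = 1/12
P(Z=1 | obs) = 1/36 / 1/12 = 1/3
P(Z=2 | obs) = 1/18 / 1/12 = 2/3
argmax = 2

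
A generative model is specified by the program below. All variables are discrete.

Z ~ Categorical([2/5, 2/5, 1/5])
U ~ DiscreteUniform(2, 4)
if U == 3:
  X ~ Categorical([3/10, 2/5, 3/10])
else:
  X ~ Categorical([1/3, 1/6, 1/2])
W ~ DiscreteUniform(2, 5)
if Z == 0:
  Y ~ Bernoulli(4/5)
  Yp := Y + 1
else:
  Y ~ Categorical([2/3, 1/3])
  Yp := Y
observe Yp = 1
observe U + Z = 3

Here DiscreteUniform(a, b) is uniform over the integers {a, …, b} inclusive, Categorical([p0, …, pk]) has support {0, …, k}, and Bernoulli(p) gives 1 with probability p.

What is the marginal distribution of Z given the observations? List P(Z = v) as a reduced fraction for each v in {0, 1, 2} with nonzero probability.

P(Z=0) = 3/8, P(Z=1) = 5/8

Enumerate traces; 24 have nonzero weight after conditioning:
  (Z=0, U=3, X=0, W=2, Y=0) weight 1/500
  (Z=0, U=3, X=0, W=3, Y=0) weight 1/500
  (Z=0, U=3, X=0, W=4, Y=0) weight 1/500
  (Z=0, U=3, X=0, W=5, Y=0) weight 1/500
  (Z=0, U=3, X=1, W=2, Y=0) weight 1/375
  (Z=0, U=3, X=1, W=3, Y=0) weight 1/375
  (Z=0, U=3, X=1, W=4, Y=0) weight 1/375
  (Z=0, U=3, X=1, W=5, Y=0) weight 1/375
  (Z=1, U=2, X=0, W=2, Y=1) weight 1/270
  … 15 more
Group by Z:
  weight(Z=0) = 2/75
  weight(Z=1) = 2/45
Total weight = 2/75 + 2/45 = 16/225
P(Z=0 | obs) = 2/75 / 16/225 = 3/8
P(Z=1 | obs) = 2/45 / 16/225 = 5/8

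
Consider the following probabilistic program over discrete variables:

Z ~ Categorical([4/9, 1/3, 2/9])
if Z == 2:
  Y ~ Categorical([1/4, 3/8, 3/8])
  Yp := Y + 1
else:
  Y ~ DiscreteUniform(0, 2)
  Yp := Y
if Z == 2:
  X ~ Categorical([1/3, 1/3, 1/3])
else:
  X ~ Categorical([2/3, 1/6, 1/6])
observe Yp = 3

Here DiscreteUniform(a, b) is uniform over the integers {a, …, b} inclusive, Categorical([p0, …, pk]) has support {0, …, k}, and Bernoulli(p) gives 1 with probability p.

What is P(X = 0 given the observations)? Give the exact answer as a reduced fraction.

Enumerate traces; 3 have nonzero weight after conditioning:
  (Z=2, Y=2, X=0) weight 1/36
  (Z=2, Y=2, X=1) weight 1/36
  (Z=2, Y=2, X=2) weight 1/36
Group by X:
  weight(X=0) = 1/36
  weight(X=1) = 1/36
  weight(X=2) = 1/36
Total weight = 1/36 + 1/36 + 1/36 = 1/12
P(X=0 | obs) = 1/36 / 1/12 = 1/3
P(X=1 | obs) = 1/36 / 1/12 = 1/3
P(X=2 | obs) = 1/36 / 1/12 = 1/3

P(X = 0 | obs) = 1/3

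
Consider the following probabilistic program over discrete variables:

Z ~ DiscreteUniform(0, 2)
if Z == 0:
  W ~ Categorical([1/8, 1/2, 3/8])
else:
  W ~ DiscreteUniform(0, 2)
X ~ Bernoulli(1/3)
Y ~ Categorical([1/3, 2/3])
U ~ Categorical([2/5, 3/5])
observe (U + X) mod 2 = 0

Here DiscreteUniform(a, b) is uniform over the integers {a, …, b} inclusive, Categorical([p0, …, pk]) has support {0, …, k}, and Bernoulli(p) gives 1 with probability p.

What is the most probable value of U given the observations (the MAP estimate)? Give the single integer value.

argmax_v P(U = v | obs) = 0

Enumerate traces; 36 have nonzero weight after conditioning:
  (Z=0, W=0, X=0, Y=0, U=0) weight 1/270
  (Z=0, W=0, X=0, Y=1, U=0) weight 1/135
  (Z=0, W=0, X=1, Y=0, U=1) weight 1/360
  (Z=0, W=0, X=1, Y=1, U=1) weight 1/180
  (Z=0, W=1, X=0, Y=0, U=0) weight 2/135
  (Z=0, W=1, X=0, Y=1, U=0) weight 4/135
  (Z=0, W=1, X=1, Y=0, U=1) weight 1/90
  (Z=0, W=1, X=1, Y=1, U=1) weight 1/45
  … 28 more
Group by U:
  weight(U=0) = 4/15
  weight(U=1) = 1/5
Total weight = 4/15 + 1/5 = 7/15
P(U=0 | obs) = 4/15 / 7/15 = 4/7
P(U=1 | obs) = 1/5 / 7/15 = 3/7
argmax = 0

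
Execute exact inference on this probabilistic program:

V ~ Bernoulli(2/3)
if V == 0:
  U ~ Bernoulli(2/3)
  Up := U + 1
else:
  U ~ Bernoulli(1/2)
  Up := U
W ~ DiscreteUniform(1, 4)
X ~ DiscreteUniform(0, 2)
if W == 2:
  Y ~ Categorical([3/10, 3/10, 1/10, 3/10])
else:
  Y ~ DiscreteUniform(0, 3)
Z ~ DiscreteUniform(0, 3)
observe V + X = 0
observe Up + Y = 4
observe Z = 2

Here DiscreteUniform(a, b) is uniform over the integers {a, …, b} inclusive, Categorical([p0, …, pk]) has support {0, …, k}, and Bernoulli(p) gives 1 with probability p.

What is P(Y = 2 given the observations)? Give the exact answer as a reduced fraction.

Enumerate traces; 8 have nonzero weight after conditioning:
  (V=0, U=0, W=1, X=0, Y=3, Z=2) weight 1/1728
  (V=0, U=0, W=2, X=0, Y=3, Z=2) weight 1/1440
  (V=0, U=0, W=3, X=0, Y=3, Z=2) weight 1/1728
  (V=0, U=0, W=4, X=0, Y=3, Z=2) weight 1/1728
  (V=0, U=1, W=1, X=0, Y=2, Z=2) weight 1/864
  (V=0, U=1, W=2, X=0, Y=2, Z=2) weight 1/2160
  (V=0, U=1, W=3, X=0, Y=2, Z=2) weight 1/864
  (V=0, U=1, W=4, X=0, Y=2, Z=2) weight 1/864
Group by Y:
  weight(Y=2) = 17/4320
  weight(Y=3) = 7/2880
Total weight = 17/4320 + 7/2880 = 11/1728
P(Y=2 | obs) = 17/4320 / 11/1728 = 34/55
P(Y=3 | obs) = 7/2880 / 11/1728 = 21/55

P(Y = 2 | obs) = 34/55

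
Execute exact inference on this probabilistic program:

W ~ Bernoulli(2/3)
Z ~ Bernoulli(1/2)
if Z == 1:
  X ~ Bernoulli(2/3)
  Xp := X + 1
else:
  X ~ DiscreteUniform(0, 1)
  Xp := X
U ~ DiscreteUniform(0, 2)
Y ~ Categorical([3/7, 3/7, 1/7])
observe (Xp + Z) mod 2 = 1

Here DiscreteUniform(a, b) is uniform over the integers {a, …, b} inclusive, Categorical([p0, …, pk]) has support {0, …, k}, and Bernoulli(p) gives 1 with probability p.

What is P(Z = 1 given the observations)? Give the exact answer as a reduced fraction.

P(Z = 1 | obs) = 4/7

Enumerate traces; 36 have nonzero weight after conditioning:
  (W=0, Z=0, X=1, U=0, Y=0) weight 1/84
  (W=0, Z=0, X=1, U=0, Y=1) weight 1/84
  (W=0, Z=0, X=1, U=0, Y=2) weight 1/252
  (W=0, Z=0, X=1, U=1, Y=0) weight 1/84
  (W=0, Z=0, X=1, U=1, Y=1) weight 1/84
  (W=0, Z=0, X=1, U=1, Y=2) weight 1/252
  (W=0, Z=0, X=1, U=2, Y=0) weight 1/84
  (W=0, Z=0, X=1, U=2, Y=1) weight 1/84
  (W=0, Z=1, X=1, U=0, Y=0) weight 1/63
  … 27 more
Group by Z:
  weight(Z=0) = 1/4
  weight(Z=1) = 1/3
Total weight = 1/4 + 1/3 = 7/12
P(Z=0 | obs) = 1/4 / 7/12 = 3/7
P(Z=1 | obs) = 1/3 / 7/12 = 4/7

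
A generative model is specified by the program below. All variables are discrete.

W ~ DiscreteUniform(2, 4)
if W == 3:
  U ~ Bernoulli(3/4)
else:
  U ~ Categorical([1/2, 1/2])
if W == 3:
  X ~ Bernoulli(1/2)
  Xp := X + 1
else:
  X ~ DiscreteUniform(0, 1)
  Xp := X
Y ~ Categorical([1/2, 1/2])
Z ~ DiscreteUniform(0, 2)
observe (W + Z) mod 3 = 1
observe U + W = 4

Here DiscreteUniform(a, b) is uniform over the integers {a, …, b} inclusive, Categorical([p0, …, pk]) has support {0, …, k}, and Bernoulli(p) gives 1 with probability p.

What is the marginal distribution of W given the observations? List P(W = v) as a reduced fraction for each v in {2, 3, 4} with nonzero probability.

P(W=3) = 3/5, P(W=4) = 2/5

Enumerate traces; 8 have nonzero weight after conditioning:
  (W=3, U=1, X=0, Y=0, Z=1) weight 1/48
  (W=3, U=1, X=0, Y=1, Z=1) weight 1/48
  (W=3, U=1, X=1, Y=0, Z=1) weight 1/48
  (W=3, U=1, X=1, Y=1, Z=1) weight 1/48
  (W=4, U=0, X=0, Y=0, Z=0) weight 1/72
  (W=4, U=0, X=0, Y=1, Z=0) weight 1/72
  (W=4, U=0, X=1, Y=0, Z=0) weight 1/72
  (W=4, U=0, X=1, Y=1, Z=0) weight 1/72
Group by W:
  weight(W=3) = 1/12
  weight(W=4) = 1/18
Total weight = 1/12 + 1/18 = 5/36
P(W=3 | obs) = 1/12 / 5/36 = 3/5
P(W=4 | obs) = 1/18 / 5/36 = 2/5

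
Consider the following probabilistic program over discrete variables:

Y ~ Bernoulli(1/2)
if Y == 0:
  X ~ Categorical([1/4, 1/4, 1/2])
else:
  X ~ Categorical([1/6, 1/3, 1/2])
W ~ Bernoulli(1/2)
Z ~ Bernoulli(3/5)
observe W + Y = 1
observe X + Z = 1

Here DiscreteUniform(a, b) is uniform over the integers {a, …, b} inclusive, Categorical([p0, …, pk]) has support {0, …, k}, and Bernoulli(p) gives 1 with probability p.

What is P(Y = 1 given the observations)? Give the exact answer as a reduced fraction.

P(Y = 1 | obs) = 14/29

Enumerate traces; 4 have nonzero weight after conditioning:
  (Y=0, X=0, W=1, Z=1) weight 3/80
  (Y=0, X=1, W=1, Z=0) weight 1/40
  (Y=1, X=0, W=0, Z=1) weight 1/40
  (Y=1, X=1, W=0, Z=0) weight 1/30
Group by Y:
  weight(Y=0) = 1/16
  weight(Y=1) = 7/120
Total weight = 1/16 + 7/120 = 29/240
P(Y=0 | obs) = 1/16 / 29/240 = 15/29
P(Y=1 | obs) = 7/120 / 29/240 = 14/29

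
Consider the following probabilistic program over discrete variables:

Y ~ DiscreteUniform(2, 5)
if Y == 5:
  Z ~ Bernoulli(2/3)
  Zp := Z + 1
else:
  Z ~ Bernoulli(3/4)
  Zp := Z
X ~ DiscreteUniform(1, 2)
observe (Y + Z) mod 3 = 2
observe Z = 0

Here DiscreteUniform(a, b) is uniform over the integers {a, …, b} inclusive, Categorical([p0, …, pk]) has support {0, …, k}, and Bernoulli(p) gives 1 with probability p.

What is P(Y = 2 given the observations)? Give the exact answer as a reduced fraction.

Enumerate traces; 4 have nonzero weight after conditioning:
  (Y=2, Z=0, X=1) weight 1/32
  (Y=2, Z=0, X=2) weight 1/32
  (Y=5, Z=0, X=1) weight 1/24
  (Y=5, Z=0, X=2) weight 1/24
Group by Y:
  weight(Y=2) = 1/16
  weight(Y=5) = 1/12
Total weight = 1/16 + 1/12 = 7/48
P(Y=2 | obs) = 1/16 / 7/48 = 3/7
P(Y=5 | obs) = 1/12 / 7/48 = 4/7

P(Y = 2 | obs) = 3/7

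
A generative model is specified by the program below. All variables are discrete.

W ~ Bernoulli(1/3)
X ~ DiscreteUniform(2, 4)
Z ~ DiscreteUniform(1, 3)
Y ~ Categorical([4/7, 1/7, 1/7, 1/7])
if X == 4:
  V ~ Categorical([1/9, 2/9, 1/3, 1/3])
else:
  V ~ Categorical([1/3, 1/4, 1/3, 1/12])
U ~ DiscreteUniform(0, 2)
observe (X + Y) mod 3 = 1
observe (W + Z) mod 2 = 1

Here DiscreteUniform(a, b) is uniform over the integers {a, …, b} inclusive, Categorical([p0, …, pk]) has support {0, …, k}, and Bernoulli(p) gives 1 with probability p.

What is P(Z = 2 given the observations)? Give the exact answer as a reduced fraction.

Enumerate traces; 144 have nonzero weight after conditioning:
  (W=0, X=2, Z=1, Y=2, V=0, U=0) weight 2/1701
  (W=0, X=2, Z=1, Y=2, V=0, U=1) weight 2/1701
  (W=0, X=2, Z=1, Y=2, V=0, U=2) weight 2/1701
  (W=0, X=2, Z=1, Y=2, V=1, U=0) weight 1/1134
  (W=0, X=2, Z=1, Y=2, V=1, U=1) weight 1/1134
  (W=0, X=2, Z=1, Y=2, V=1, U=2) weight 1/1134
  (W=0, X=2, Z=1, Y=2, V=2, U=0) weight 2/1701
  (W=0, X=2, Z=1, Y=2, V=2, U=1) weight 2/1701
  (W=0, X=2, Z=3, Y=2, V=0, U=0) weight 2/1701
  (W=1, X=2, Z=2, Y=2, V=0, U=0) weight 1/1701
  … 134 more
Group by Z:
  weight(Z=1) = 2/27
  weight(Z=2) = 1/27
  weight(Z=3) = 2/27
Total weight = 2/27 + 1/27 + 2/27 = 5/27
P(Z=1 | obs) = 2/27 / 5/27 = 2/5
P(Z=2 | obs) = 1/27 / 5/27 = 1/5
P(Z=3 | obs) = 2/27 / 5/27 = 2/5

P(Z = 2 | obs) = 1/5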